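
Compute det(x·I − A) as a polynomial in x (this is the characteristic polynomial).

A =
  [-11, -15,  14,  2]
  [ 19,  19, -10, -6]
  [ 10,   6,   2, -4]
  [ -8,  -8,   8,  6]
x^4 - 16*x^3 + 72*x^2 - 432

Expanding det(x·I − A) (e.g. by cofactor expansion or by noting that A is similar to its Jordan form J, which has the same characteristic polynomial as A) gives
  χ_A(x) = x^4 - 16*x^3 + 72*x^2 - 432
which factors as (x - 6)^3*(x + 2). The eigenvalues (with algebraic multiplicities) are λ = -2 with multiplicity 1, λ = 6 with multiplicity 3.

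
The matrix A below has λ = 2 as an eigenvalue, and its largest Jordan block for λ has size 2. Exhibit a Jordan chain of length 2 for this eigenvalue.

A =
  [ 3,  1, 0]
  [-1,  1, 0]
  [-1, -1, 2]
A Jordan chain for λ = 2 of length 2:
v_1 = (1, -1, -1)ᵀ
v_2 = (1, 0, 0)ᵀ

Let N = A − (2)·I. We want v_2 with N^2 v_2 = 0 but N^1 v_2 ≠ 0; then v_{j-1} := N · v_j for j = 2, …, 2.

Pick v_2 = (1, 0, 0)ᵀ.
Then v_1 = N · v_2 = (1, -1, -1)ᵀ.

Sanity check: (A − (2)·I) v_1 = (0, 0, 0)ᵀ = 0. ✓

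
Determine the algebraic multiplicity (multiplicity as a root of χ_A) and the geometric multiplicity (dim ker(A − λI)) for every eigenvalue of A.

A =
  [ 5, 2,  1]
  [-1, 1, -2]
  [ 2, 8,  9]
λ = 5: alg = 3, geom = 1

Step 1 — factor the characteristic polynomial to read off the algebraic multiplicities:
  χ_A(x) = (x - 5)^3

Step 2 — compute geometric multiplicities via the rank-nullity identity g(λ) = n − rank(A − λI):
  rank(A − (5)·I) = 2, so dim ker(A − (5)·I) = n − 2 = 1

Summary:
  λ = 5: algebraic multiplicity = 3, geometric multiplicity = 1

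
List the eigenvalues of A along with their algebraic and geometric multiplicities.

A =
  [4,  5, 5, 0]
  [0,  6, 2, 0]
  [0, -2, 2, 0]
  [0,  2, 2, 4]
λ = 4: alg = 4, geom = 3

Step 1 — factor the characteristic polynomial to read off the algebraic multiplicities:
  χ_A(x) = (x - 4)^4

Step 2 — compute geometric multiplicities via the rank-nullity identity g(λ) = n − rank(A − λI):
  rank(A − (4)·I) = 1, so dim ker(A − (4)·I) = n − 1 = 3

Summary:
  λ = 4: algebraic multiplicity = 4, geometric multiplicity = 3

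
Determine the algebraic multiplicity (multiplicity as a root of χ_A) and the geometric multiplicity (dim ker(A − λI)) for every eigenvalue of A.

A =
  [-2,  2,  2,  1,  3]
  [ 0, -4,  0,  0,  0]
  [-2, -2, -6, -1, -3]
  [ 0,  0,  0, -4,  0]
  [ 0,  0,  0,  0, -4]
λ = -4: alg = 5, geom = 4

Step 1 — factor the characteristic polynomial to read off the algebraic multiplicities:
  χ_A(x) = (x + 4)^5

Step 2 — compute geometric multiplicities via the rank-nullity identity g(λ) = n − rank(A − λI):
  rank(A − (-4)·I) = 1, so dim ker(A − (-4)·I) = n − 1 = 4

Summary:
  λ = -4: algebraic multiplicity = 5, geometric multiplicity = 4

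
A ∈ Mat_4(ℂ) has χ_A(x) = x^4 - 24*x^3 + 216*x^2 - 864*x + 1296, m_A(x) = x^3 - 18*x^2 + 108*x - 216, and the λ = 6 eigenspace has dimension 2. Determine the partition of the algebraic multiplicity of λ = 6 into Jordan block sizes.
Block sizes for λ = 6: [3, 1]

Step 1 — from the characteristic polynomial, algebraic multiplicity of λ = 6 is 4. From dim ker(A − (6)·I) = 2, there are exactly 2 Jordan blocks for λ = 6.
Step 2 — from the minimal polynomial, the factor (x − 6)^3 tells us the largest block for λ = 6 has size 3.
Step 3 — with total size 4, 2 blocks, and largest block 3, the block sizes (in nonincreasing order) are [3, 1].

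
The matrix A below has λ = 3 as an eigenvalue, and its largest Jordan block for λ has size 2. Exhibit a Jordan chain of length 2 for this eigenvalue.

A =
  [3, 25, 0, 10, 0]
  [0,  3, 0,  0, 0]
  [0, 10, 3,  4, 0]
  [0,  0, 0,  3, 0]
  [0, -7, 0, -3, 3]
A Jordan chain for λ = 3 of length 2:
v_1 = (25, 0, 10, 0, -7)ᵀ
v_2 = (0, 1, 0, 0, 0)ᵀ

Let N = A − (3)·I. We want v_2 with N^2 v_2 = 0 but N^1 v_2 ≠ 0; then v_{j-1} := N · v_j for j = 2, …, 2.

Pick v_2 = (0, 1, 0, 0, 0)ᵀ.
Then v_1 = N · v_2 = (25, 0, 10, 0, -7)ᵀ.

Sanity check: (A − (3)·I) v_1 = (0, 0, 0, 0, 0)ᵀ = 0. ✓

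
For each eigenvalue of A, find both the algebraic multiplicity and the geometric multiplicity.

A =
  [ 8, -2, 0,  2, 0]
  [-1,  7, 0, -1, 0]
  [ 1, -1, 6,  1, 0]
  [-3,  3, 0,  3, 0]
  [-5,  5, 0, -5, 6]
λ = 6: alg = 5, geom = 4

Step 1 — factor the characteristic polynomial to read off the algebraic multiplicities:
  χ_A(x) = (x - 6)^5

Step 2 — compute geometric multiplicities via the rank-nullity identity g(λ) = n − rank(A − λI):
  rank(A − (6)·I) = 1, so dim ker(A − (6)·I) = n − 1 = 4

Summary:
  λ = 6: algebraic multiplicity = 5, geometric multiplicity = 4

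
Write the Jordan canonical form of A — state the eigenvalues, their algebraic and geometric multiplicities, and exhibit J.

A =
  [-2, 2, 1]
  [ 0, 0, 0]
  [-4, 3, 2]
J_3(0)

The characteristic polynomial is
  det(x·I − A) = x^3

Eigenvalues and multiplicities (the geometric multiplicity of λ is n − rank(A − λI), which equals the number of Jordan blocks for λ):
  λ = 0: algebraic multiplicity = 3, geometric multiplicity = 1

Determining the block sizes for each eigenvalue:
  λ = 0: one block (gm = 1), so the single block has size am = 3 → block sizes [3]

Assembling the blocks gives a Jordan form
J =
  [0, 1, 0]
  [0, 0, 1]
  [0, 0, 0]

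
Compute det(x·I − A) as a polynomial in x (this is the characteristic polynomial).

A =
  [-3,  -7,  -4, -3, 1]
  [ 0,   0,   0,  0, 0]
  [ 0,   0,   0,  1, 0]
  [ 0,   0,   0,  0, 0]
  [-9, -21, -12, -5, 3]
x^5

Expanding det(x·I − A) (e.g. by cofactor expansion or by noting that A is similar to its Jordan form J, which has the same characteristic polynomial as A) gives
  χ_A(x) = x^5
which factors as x^5. The eigenvalues (with algebraic multiplicities) are λ = 0 with multiplicity 5.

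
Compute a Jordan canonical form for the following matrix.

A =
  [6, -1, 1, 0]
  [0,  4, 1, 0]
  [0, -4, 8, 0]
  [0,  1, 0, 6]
J_3(6) ⊕ J_1(6)

The characteristic polynomial is
  det(x·I − A) = x^4 - 24*x^3 + 216*x^2 - 864*x + 1296 = (x - 6)^4

Eigenvalues and multiplicities (the geometric multiplicity of λ is n − rank(A − λI), which equals the number of Jordan blocks for λ):
  λ = 6: algebraic multiplicity = 4, geometric multiplicity = 2

Determining the block sizes for each eigenvalue:
  λ = 6: with am = 4 and gm = 2, the partition is not yet determined (e.g. several partitions of 4 into 2 parts exist). Let N = A − (6)·I. Computing rank(N^1) = 2, rank(N^2) = 1, rank(N^3) = 0; the number of blocks of size ≥ j is rank(N^{j−1}) − rank(N^j), giving [2, 1, 1]. So we have 1 block(s) of size 3, 1 block(s) of size 1 → block sizes [3, 1]

Assembling the blocks gives a Jordan form
J =
  [6, 1, 0, 0]
  [0, 6, 1, 0]
  [0, 0, 6, 0]
  [0, 0, 0, 6]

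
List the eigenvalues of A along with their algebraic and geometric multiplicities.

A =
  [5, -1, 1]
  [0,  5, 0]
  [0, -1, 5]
λ = 5: alg = 3, geom = 1

Step 1 — factor the characteristic polynomial to read off the algebraic multiplicities:
  χ_A(x) = (x - 5)^3

Step 2 — compute geometric multiplicities via the rank-nullity identity g(λ) = n − rank(A − λI):
  rank(A − (5)·I) = 2, so dim ker(A − (5)·I) = n − 2 = 1

Summary:
  λ = 5: algebraic multiplicity = 3, geometric multiplicity = 1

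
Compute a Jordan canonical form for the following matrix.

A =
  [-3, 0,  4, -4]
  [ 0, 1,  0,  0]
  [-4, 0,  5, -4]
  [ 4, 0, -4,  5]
J_1(1) ⊕ J_1(1) ⊕ J_1(1) ⊕ J_1(5)

The characteristic polynomial is
  det(x·I − A) = x^4 - 8*x^3 + 18*x^2 - 16*x + 5 = (x - 5)*(x - 1)^3

Eigenvalues and multiplicities (the geometric multiplicity of λ is n − rank(A − λI), which equals the number of Jordan blocks for λ):
  λ = 1: algebraic multiplicity = 3, geometric multiplicity = 3
  λ = 5: algebraic multiplicity = 1, geometric multiplicity = 1

Determining the block sizes for each eigenvalue:
  λ = 1: gm = am = 3, so every block has size 1 → block sizes [1, 1, 1]
  λ = 5: one block (gm = 1), so the single block has size am = 1 → block sizes [1]

Assembling the blocks gives a Jordan form
J =
  [1, 0, 0, 0]
  [0, 1, 0, 0]
  [0, 0, 1, 0]
  [0, 0, 0, 5]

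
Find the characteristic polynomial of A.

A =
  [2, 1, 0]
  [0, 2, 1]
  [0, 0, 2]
x^3 - 6*x^2 + 12*x - 8

Expanding det(x·I − A) (e.g. by cofactor expansion or by noting that A is similar to its Jordan form J, which has the same characteristic polynomial as A) gives
  χ_A(x) = x^3 - 6*x^2 + 12*x - 8
which factors as (x - 2)^3. The eigenvalues (with algebraic multiplicities) are λ = 2 with multiplicity 3.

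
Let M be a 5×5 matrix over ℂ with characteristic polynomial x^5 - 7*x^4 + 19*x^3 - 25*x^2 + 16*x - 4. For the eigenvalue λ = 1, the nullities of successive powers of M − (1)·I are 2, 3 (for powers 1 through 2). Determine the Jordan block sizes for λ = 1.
Block sizes for λ = 1: [2, 1]

From the dimensions of kernels of powers, the number of Jordan blocks of size at least j is d_j − d_{j−1} where d_j = dim ker(N^j) (with d_0 = 0). Computing the differences gives [2, 1].
The number of blocks of size exactly k is (#blocks of size ≥ k) − (#blocks of size ≥ k + 1), so the partition is: 1 block(s) of size 1, 1 block(s) of size 2.
In nonincreasing order the block sizes are [2, 1].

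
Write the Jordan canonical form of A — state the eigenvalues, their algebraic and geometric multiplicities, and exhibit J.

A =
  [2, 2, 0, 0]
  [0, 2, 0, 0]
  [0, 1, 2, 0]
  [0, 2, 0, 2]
J_2(2) ⊕ J_1(2) ⊕ J_1(2)

The characteristic polynomial is
  det(x·I − A) = x^4 - 8*x^3 + 24*x^2 - 32*x + 16 = (x - 2)^4

Eigenvalues and multiplicities (the geometric multiplicity of λ is n − rank(A − λI), which equals the number of Jordan blocks for λ):
  λ = 2: algebraic multiplicity = 4, geometric multiplicity = 3

Determining the block sizes for each eigenvalue:
  λ = 2: 3 blocks summing to 4 forces exactly one block of size 2 and the rest size 1 → block sizes [2, 1, 1]

Assembling the blocks gives a Jordan form
J =
  [2, 1, 0, 0]
  [0, 2, 0, 0]
  [0, 0, 2, 0]
  [0, 0, 0, 2]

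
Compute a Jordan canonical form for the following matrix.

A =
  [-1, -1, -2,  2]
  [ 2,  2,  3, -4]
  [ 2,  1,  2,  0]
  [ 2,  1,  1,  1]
J_3(1) ⊕ J_1(1)

The characteristic polynomial is
  det(x·I − A) = x^4 - 4*x^3 + 6*x^2 - 4*x + 1 = (x - 1)^4

Eigenvalues and multiplicities (the geometric multiplicity of λ is n − rank(A − λI), which equals the number of Jordan blocks for λ):
  λ = 1: algebraic multiplicity = 4, geometric multiplicity = 2

Determining the block sizes for each eigenvalue:
  λ = 1: with am = 4 and gm = 2, the partition is not yet determined (e.g. several partitions of 4 into 2 parts exist). Let N = A − (1)·I. Computing rank(N^1) = 2, rank(N^2) = 1, rank(N^3) = 0; the number of blocks of size ≥ j is rank(N^{j−1}) − rank(N^j), giving [2, 1, 1]. So we have 1 block(s) of size 3, 1 block(s) of size 1 → block sizes [3, 1]

Assembling the blocks gives a Jordan form
J =
  [1, 1, 0, 0]
  [0, 1, 1, 0]
  [0, 0, 1, 0]
  [0, 0, 0, 1]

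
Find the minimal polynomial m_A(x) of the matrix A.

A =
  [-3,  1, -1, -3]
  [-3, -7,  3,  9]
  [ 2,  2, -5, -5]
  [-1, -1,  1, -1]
x^3 + 12*x^2 + 48*x + 64

The characteristic polynomial is χ_A(x) = (x + 4)^4, so the eigenvalues are known. The minimal polynomial is
  m_A(x) = Π_λ (x − λ)^{k_λ}
where k_λ is the size of the *largest* Jordan block for λ (equivalently, the smallest k with (A − λI)^k v = 0 for every generalised eigenvector v of λ).

  λ = -4: largest Jordan block has size 3, contributing (x + 4)^3

So m_A(x) = (x + 4)^3 = x^3 + 12*x^2 + 48*x + 64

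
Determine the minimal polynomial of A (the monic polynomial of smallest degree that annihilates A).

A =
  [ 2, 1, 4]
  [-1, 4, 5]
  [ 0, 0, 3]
x^3 - 9*x^2 + 27*x - 27

The characteristic polynomial is χ_A(x) = (x - 3)^3, so the eigenvalues are known. The minimal polynomial is
  m_A(x) = Π_λ (x − λ)^{k_λ}
where k_λ is the size of the *largest* Jordan block for λ (equivalently, the smallest k with (A − λI)^k v = 0 for every generalised eigenvector v of λ).

  λ = 3: largest Jordan block has size 3, contributing (x − 3)^3

So m_A(x) = (x - 3)^3 = x^3 - 9*x^2 + 27*x - 27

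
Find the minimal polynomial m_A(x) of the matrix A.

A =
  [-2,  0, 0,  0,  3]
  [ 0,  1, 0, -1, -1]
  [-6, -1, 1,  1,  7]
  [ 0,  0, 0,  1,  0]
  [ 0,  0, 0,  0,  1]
x^4 - x^3 - 3*x^2 + 5*x - 2

The characteristic polynomial is χ_A(x) = (x - 1)^4*(x + 2), so the eigenvalues are known. The minimal polynomial is
  m_A(x) = Π_λ (x − λ)^{k_λ}
where k_λ is the size of the *largest* Jordan block for λ (equivalently, the smallest k with (A − λI)^k v = 0 for every generalised eigenvector v of λ).

  λ = -2: largest Jordan block has size 1, contributing (x + 2)
  λ = 1: largest Jordan block has size 3, contributing (x − 1)^3

So m_A(x) = (x - 1)^3*(x + 2) = x^4 - x^3 - 3*x^2 + 5*x - 2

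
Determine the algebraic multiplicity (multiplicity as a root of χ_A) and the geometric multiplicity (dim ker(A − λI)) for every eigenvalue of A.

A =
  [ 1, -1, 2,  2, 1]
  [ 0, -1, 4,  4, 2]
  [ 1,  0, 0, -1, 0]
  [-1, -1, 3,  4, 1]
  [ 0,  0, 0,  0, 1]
λ = 1: alg = 5, geom = 3

Step 1 — factor the characteristic polynomial to read off the algebraic multiplicities:
  χ_A(x) = (x - 1)^5

Step 2 — compute geometric multiplicities via the rank-nullity identity g(λ) = n − rank(A − λI):
  rank(A − (1)·I) = 2, so dim ker(A − (1)·I) = n − 2 = 3

Summary:
  λ = 1: algebraic multiplicity = 5, geometric multiplicity = 3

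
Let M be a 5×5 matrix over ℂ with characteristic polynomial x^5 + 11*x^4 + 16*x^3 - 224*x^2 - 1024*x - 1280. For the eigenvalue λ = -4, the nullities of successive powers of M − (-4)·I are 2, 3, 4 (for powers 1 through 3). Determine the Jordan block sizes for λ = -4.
Block sizes for λ = -4: [3, 1]

From the dimensions of kernels of powers, the number of Jordan blocks of size at least j is d_j − d_{j−1} where d_j = dim ker(N^j) (with d_0 = 0). Computing the differences gives [2, 1, 1].
The number of blocks of size exactly k is (#blocks of size ≥ k) − (#blocks of size ≥ k + 1), so the partition is: 1 block(s) of size 1, 1 block(s) of size 3.
In nonincreasing order the block sizes are [3, 1].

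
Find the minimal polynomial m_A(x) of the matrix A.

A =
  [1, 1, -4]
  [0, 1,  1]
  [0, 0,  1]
x^3 - 3*x^2 + 3*x - 1

The characteristic polynomial is χ_A(x) = (x - 1)^3, so the eigenvalues are known. The minimal polynomial is
  m_A(x) = Π_λ (x − λ)^{k_λ}
where k_λ is the size of the *largest* Jordan block for λ (equivalently, the smallest k with (A − λI)^k v = 0 for every generalised eigenvector v of λ).

  λ = 1: largest Jordan block has size 3, contributing (x − 1)^3

So m_A(x) = (x - 1)^3 = x^3 - 3*x^2 + 3*x - 1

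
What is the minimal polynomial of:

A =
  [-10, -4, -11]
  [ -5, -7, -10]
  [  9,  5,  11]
x^3 + 6*x^2 + 12*x + 8

The characteristic polynomial is χ_A(x) = (x + 2)^3, so the eigenvalues are known. The minimal polynomial is
  m_A(x) = Π_λ (x − λ)^{k_λ}
where k_λ is the size of the *largest* Jordan block for λ (equivalently, the smallest k with (A − λI)^k v = 0 for every generalised eigenvector v of λ).

  λ = -2: largest Jordan block has size 3, contributing (x + 2)^3

So m_A(x) = (x + 2)^3 = x^3 + 6*x^2 + 12*x + 8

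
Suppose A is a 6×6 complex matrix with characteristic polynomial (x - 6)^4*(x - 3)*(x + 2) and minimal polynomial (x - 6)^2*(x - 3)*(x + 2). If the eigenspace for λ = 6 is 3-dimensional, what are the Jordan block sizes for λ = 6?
Block sizes for λ = 6: [2, 1, 1]

Step 1 — from the characteristic polynomial, algebraic multiplicity of λ = 6 is 4. From dim ker(A − (6)·I) = 3, there are exactly 3 Jordan blocks for λ = 6.
Step 2 — from the minimal polynomial, the factor (x − 6)^2 tells us the largest block for λ = 6 has size 2.
Step 3 — with total size 4, 3 blocks, and largest block 2, the block sizes (in nonincreasing order) are [2, 1, 1].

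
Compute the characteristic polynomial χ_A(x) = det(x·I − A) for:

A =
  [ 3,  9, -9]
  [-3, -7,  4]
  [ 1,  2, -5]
x^3 + 9*x^2 + 27*x + 27

Expanding det(x·I − A) (e.g. by cofactor expansion or by noting that A is similar to its Jordan form J, which has the same characteristic polynomial as A) gives
  χ_A(x) = x^3 + 9*x^2 + 27*x + 27
which factors as (x + 3)^3. The eigenvalues (with algebraic multiplicities) are λ = -3 with multiplicity 3.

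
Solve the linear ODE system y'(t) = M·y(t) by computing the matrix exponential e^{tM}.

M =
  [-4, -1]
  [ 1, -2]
e^{tM} =
  [-t*exp(-3*t) + exp(-3*t), -t*exp(-3*t)]
  [t*exp(-3*t), t*exp(-3*t) + exp(-3*t)]

Strategy: write M = P · J · P⁻¹ where J is a Jordan canonical form, so e^{tM} = P · e^{tJ} · P⁻¹, and e^{tJ} can be computed block-by-block.

M has Jordan form
J =
  [-3,  1]
  [ 0, -3]
(up to reordering of blocks).

Per-block formulas:
  For a 2×2 Jordan block J_2(-3): exp(t · J_2(-3)) = e^(-3t)·(I + t·N), where N is the 2×2 nilpotent shift.

After assembling e^{tJ} and conjugating by P, we get:

e^{tM} =
  [-t*exp(-3*t) + exp(-3*t), -t*exp(-3*t)]
  [t*exp(-3*t), t*exp(-3*t) + exp(-3*t)]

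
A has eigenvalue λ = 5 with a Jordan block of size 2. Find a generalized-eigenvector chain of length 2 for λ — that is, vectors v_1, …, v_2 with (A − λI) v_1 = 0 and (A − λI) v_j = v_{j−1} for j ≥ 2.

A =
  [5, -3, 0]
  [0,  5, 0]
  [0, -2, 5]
A Jordan chain for λ = 5 of length 2:
v_1 = (-3, 0, -2)ᵀ
v_2 = (0, 1, 0)ᵀ

Let N = A − (5)·I. We want v_2 with N^2 v_2 = 0 but N^1 v_2 ≠ 0; then v_{j-1} := N · v_j for j = 2, …, 2.

Pick v_2 = (0, 1, 0)ᵀ.
Then v_1 = N · v_2 = (-3, 0, -2)ᵀ.

Sanity check: (A − (5)·I) v_1 = (0, 0, 0)ᵀ = 0. ✓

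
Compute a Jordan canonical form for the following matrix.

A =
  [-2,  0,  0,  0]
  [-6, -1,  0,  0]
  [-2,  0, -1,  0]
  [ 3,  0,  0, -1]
J_1(-2) ⊕ J_1(-1) ⊕ J_1(-1) ⊕ J_1(-1)

The characteristic polynomial is
  det(x·I − A) = x^4 + 5*x^3 + 9*x^2 + 7*x + 2 = (x + 1)^3*(x + 2)

Eigenvalues and multiplicities (the geometric multiplicity of λ is n − rank(A − λI), which equals the number of Jordan blocks for λ):
  λ = -2: algebraic multiplicity = 1, geometric multiplicity = 1
  λ = -1: algebraic multiplicity = 3, geometric multiplicity = 3

Determining the block sizes for each eigenvalue:
  λ = -2: one block (gm = 1), so the single block has size am = 1 → block sizes [1]
  λ = -1: gm = am = 3, so every block has size 1 → block sizes [1, 1, 1]

Assembling the blocks gives a Jordan form
J =
  [-2,  0,  0,  0]
  [ 0, -1,  0,  0]
  [ 0,  0, -1,  0]
  [ 0,  0,  0, -1]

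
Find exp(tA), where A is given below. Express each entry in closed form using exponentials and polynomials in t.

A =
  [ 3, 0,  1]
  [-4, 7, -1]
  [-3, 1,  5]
e^{tA} =
  [t^2*exp(5*t)/2 - 2*t*exp(5*t) + exp(5*t), t^2*exp(5*t)/2, -t^2*exp(5*t) + t*exp(5*t)]
  [3*t^2*exp(5*t)/2 - 4*t*exp(5*t), 3*t^2*exp(5*t)/2 + 2*t*exp(5*t) + exp(5*t), -3*t^2*exp(5*t) - t*exp(5*t)]
  [t^2*exp(5*t) - 3*t*exp(5*t), t^2*exp(5*t) + t*exp(5*t), -2*t^2*exp(5*t) + exp(5*t)]

Strategy: write A = P · J · P⁻¹ where J is a Jordan canonical form, so e^{tA} = P · e^{tJ} · P⁻¹, and e^{tJ} can be computed block-by-block.

A has Jordan form
J =
  [5, 1, 0]
  [0, 5, 1]
  [0, 0, 5]
(up to reordering of blocks).

Per-block formulas:
  For a 3×3 Jordan block J_3(5): exp(t · J_3(5)) = e^(5t)·(I + t·N + (t^2/2)·N^2), where N is the 3×3 nilpotent shift.

After assembling e^{tJ} and conjugating by P, we get:

e^{tA} =
  [t^2*exp(5*t)/2 - 2*t*exp(5*t) + exp(5*t), t^2*exp(5*t)/2, -t^2*exp(5*t) + t*exp(5*t)]
  [3*t^2*exp(5*t)/2 - 4*t*exp(5*t), 3*t^2*exp(5*t)/2 + 2*t*exp(5*t) + exp(5*t), -3*t^2*exp(5*t) - t*exp(5*t)]
  [t^2*exp(5*t) - 3*t*exp(5*t), t^2*exp(5*t) + t*exp(5*t), -2*t^2*exp(5*t) + exp(5*t)]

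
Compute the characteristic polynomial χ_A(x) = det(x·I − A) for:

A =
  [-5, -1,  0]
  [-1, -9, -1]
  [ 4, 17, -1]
x^3 + 15*x^2 + 75*x + 125

Expanding det(x·I − A) (e.g. by cofactor expansion or by noting that A is similar to its Jordan form J, which has the same characteristic polynomial as A) gives
  χ_A(x) = x^3 + 15*x^2 + 75*x + 125
which factors as (x + 5)^3. The eigenvalues (with algebraic multiplicities) are λ = -5 with multiplicity 3.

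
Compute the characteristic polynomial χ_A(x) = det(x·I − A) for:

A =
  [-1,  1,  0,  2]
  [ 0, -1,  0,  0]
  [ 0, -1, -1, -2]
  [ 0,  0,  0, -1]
x^4 + 4*x^3 + 6*x^2 + 4*x + 1

Expanding det(x·I − A) (e.g. by cofactor expansion or by noting that A is similar to its Jordan form J, which has the same characteristic polynomial as A) gives
  χ_A(x) = x^4 + 4*x^3 + 6*x^2 + 4*x + 1
which factors as (x + 1)^4. The eigenvalues (with algebraic multiplicities) are λ = -1 with multiplicity 4.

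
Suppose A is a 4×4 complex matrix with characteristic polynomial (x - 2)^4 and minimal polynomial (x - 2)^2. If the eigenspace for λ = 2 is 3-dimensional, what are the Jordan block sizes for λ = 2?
Block sizes for λ = 2: [2, 1, 1]

Step 1 — from the characteristic polynomial, algebraic multiplicity of λ = 2 is 4. From dim ker(A − (2)·I) = 3, there are exactly 3 Jordan blocks for λ = 2.
Step 2 — from the minimal polynomial, the factor (x − 2)^2 tells us the largest block for λ = 2 has size 2.
Step 3 — with total size 4, 3 blocks, and largest block 2, the block sizes (in nonincreasing order) are [2, 1, 1].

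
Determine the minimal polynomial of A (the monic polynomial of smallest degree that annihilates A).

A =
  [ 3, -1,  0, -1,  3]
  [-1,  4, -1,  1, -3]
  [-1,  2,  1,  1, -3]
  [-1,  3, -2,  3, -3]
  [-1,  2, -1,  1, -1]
x^2 - 4*x + 4

The characteristic polynomial is χ_A(x) = (x - 2)^5, so the eigenvalues are known. The minimal polynomial is
  m_A(x) = Π_λ (x − λ)^{k_λ}
where k_λ is the size of the *largest* Jordan block for λ (equivalently, the smallest k with (A − λI)^k v = 0 for every generalised eigenvector v of λ).

  λ = 2: largest Jordan block has size 2, contributing (x − 2)^2

So m_A(x) = (x - 2)^2 = x^2 - 4*x + 4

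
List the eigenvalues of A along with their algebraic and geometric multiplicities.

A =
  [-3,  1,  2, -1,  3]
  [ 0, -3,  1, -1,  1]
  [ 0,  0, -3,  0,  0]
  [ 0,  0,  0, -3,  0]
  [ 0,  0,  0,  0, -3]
λ = -3: alg = 5, geom = 3

Step 1 — factor the characteristic polynomial to read off the algebraic multiplicities:
  χ_A(x) = (x + 3)^5

Step 2 — compute geometric multiplicities via the rank-nullity identity g(λ) = n − rank(A − λI):
  rank(A − (-3)·I) = 2, so dim ker(A − (-3)·I) = n − 2 = 3

Summary:
  λ = -3: algebraic multiplicity = 5, geometric multiplicity = 3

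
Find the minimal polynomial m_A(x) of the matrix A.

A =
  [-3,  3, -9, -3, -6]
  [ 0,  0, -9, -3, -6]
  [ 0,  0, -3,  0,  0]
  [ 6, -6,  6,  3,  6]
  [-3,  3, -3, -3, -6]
x^2 + 3*x

The characteristic polynomial is χ_A(x) = x^2*(x + 3)^3, so the eigenvalues are known. The minimal polynomial is
  m_A(x) = Π_λ (x − λ)^{k_λ}
where k_λ is the size of the *largest* Jordan block for λ (equivalently, the smallest k with (A − λI)^k v = 0 for every generalised eigenvector v of λ).

  λ = -3: largest Jordan block has size 1, contributing (x + 3)
  λ = 0: largest Jordan block has size 1, contributing (x − 0)

So m_A(x) = x*(x + 3) = x^2 + 3*x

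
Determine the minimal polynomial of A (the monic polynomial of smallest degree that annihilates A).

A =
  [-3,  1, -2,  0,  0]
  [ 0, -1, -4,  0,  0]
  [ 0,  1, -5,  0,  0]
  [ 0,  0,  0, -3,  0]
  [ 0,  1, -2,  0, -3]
x^2 + 6*x + 9

The characteristic polynomial is χ_A(x) = (x + 3)^5, so the eigenvalues are known. The minimal polynomial is
  m_A(x) = Π_λ (x − λ)^{k_λ}
where k_λ is the size of the *largest* Jordan block for λ (equivalently, the smallest k with (A − λI)^k v = 0 for every generalised eigenvector v of λ).

  λ = -3: largest Jordan block has size 2, contributing (x + 3)^2

So m_A(x) = (x + 3)^2 = x^2 + 6*x + 9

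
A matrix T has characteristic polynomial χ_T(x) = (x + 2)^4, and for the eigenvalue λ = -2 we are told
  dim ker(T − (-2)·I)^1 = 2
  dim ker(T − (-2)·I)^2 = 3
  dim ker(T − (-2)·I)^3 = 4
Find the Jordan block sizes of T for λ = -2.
Block sizes for λ = -2: [3, 1]

From the dimensions of kernels of powers, the number of Jordan blocks of size at least j is d_j − d_{j−1} where d_j = dim ker(N^j) (with d_0 = 0). Computing the differences gives [2, 1, 1].
The number of blocks of size exactly k is (#blocks of size ≥ k) − (#blocks of size ≥ k + 1), so the partition is: 1 block(s) of size 1, 1 block(s) of size 3.
In nonincreasing order the block sizes are [3, 1].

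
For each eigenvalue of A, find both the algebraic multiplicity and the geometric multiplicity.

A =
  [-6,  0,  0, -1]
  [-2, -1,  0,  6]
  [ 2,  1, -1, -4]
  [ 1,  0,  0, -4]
λ = -5: alg = 2, geom = 1; λ = -1: alg = 2, geom = 1

Step 1 — factor the characteristic polynomial to read off the algebraic multiplicities:
  χ_A(x) = (x + 1)^2*(x + 5)^2

Step 2 — compute geometric multiplicities via the rank-nullity identity g(λ) = n − rank(A − λI):
  rank(A − (-5)·I) = 3, so dim ker(A − (-5)·I) = n − 3 = 1
  rank(A − (-1)·I) = 3, so dim ker(A − (-1)·I) = n − 3 = 1

Summary:
  λ = -5: algebraic multiplicity = 2, geometric multiplicity = 1
  λ = -1: algebraic multiplicity = 2, geometric multiplicity = 1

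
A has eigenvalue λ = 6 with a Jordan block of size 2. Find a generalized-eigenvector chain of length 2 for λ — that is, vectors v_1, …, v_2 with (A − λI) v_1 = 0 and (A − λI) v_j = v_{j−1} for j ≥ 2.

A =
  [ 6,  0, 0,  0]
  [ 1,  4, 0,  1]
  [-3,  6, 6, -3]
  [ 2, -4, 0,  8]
A Jordan chain for λ = 6 of length 2:
v_1 = (0, 1, -3, 2)ᵀ
v_2 = (1, 0, 0, 0)ᵀ

Let N = A − (6)·I. We want v_2 with N^2 v_2 = 0 but N^1 v_2 ≠ 0; then v_{j-1} := N · v_j for j = 2, …, 2.

Pick v_2 = (1, 0, 0, 0)ᵀ.
Then v_1 = N · v_2 = (0, 1, -3, 2)ᵀ.

Sanity check: (A − (6)·I) v_1 = (0, 0, 0, 0)ᵀ = 0. ✓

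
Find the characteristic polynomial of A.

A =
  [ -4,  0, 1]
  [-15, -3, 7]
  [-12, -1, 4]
x^3 + 3*x^2 + 3*x + 1

Expanding det(x·I − A) (e.g. by cofactor expansion or by noting that A is similar to its Jordan form J, which has the same characteristic polynomial as A) gives
  χ_A(x) = x^3 + 3*x^2 + 3*x + 1
which factors as (x + 1)^3. The eigenvalues (with algebraic multiplicities) are λ = -1 with multiplicity 3.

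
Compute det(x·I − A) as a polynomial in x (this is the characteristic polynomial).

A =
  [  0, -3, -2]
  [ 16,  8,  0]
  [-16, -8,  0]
x^3 - 8*x^2 + 16*x

Expanding det(x·I − A) (e.g. by cofactor expansion or by noting that A is similar to its Jordan form J, which has the same characteristic polynomial as A) gives
  χ_A(x) = x^3 - 8*x^2 + 16*x
which factors as x*(x - 4)^2. The eigenvalues (with algebraic multiplicities) are λ = 0 with multiplicity 1, λ = 4 with multiplicity 2.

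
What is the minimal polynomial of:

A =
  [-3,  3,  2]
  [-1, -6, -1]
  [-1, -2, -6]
x^3 + 15*x^2 + 75*x + 125

The characteristic polynomial is χ_A(x) = (x + 5)^3, so the eigenvalues are known. The minimal polynomial is
  m_A(x) = Π_λ (x − λ)^{k_λ}
where k_λ is the size of the *largest* Jordan block for λ (equivalently, the smallest k with (A − λI)^k v = 0 for every generalised eigenvector v of λ).

  λ = -5: largest Jordan block has size 3, contributing (x + 5)^3

So m_A(x) = (x + 5)^3 = x^3 + 15*x^2 + 75*x + 125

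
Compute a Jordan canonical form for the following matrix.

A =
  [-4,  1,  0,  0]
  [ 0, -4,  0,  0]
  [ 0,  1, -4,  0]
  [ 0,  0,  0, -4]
J_2(-4) ⊕ J_1(-4) ⊕ J_1(-4)

The characteristic polynomial is
  det(x·I − A) = x^4 + 16*x^3 + 96*x^2 + 256*x + 256 = (x + 4)^4

Eigenvalues and multiplicities (the geometric multiplicity of λ is n − rank(A − λI), which equals the number of Jordan blocks for λ):
  λ = -4: algebraic multiplicity = 4, geometric multiplicity = 3

Determining the block sizes for each eigenvalue:
  λ = -4: 3 blocks summing to 4 forces exactly one block of size 2 and the rest size 1 → block sizes [2, 1, 1]

Assembling the blocks gives a Jordan form
J =
  [-4,  1,  0,  0]
  [ 0, -4,  0,  0]
  [ 0,  0, -4,  0]
  [ 0,  0,  0, -4]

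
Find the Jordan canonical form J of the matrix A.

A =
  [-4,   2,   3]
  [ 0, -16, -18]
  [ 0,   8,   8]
J_2(-4) ⊕ J_1(-4)

The characteristic polynomial is
  det(x·I − A) = x^3 + 12*x^2 + 48*x + 64 = (x + 4)^3

Eigenvalues and multiplicities (the geometric multiplicity of λ is n − rank(A − λI), which equals the number of Jordan blocks for λ):
  λ = -4: algebraic multiplicity = 3, geometric multiplicity = 2

Determining the block sizes for each eigenvalue:
  λ = -4: 2 blocks summing to 3 forces exactly one block of size 2 and the rest size 1 → block sizes [2, 1]

Assembling the blocks gives a Jordan form
J =
  [-4,  1,  0]
  [ 0, -4,  0]
  [ 0,  0, -4]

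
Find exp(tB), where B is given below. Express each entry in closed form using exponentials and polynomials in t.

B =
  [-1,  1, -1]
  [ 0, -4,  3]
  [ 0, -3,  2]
e^{tB} =
  [exp(-t), t*exp(-t), -t*exp(-t)]
  [0, -3*t*exp(-t) + exp(-t), 3*t*exp(-t)]
  [0, -3*t*exp(-t), 3*t*exp(-t) + exp(-t)]

Strategy: write B = P · J · P⁻¹ where J is a Jordan canonical form, so e^{tB} = P · e^{tJ} · P⁻¹, and e^{tJ} can be computed block-by-block.

B has Jordan form
J =
  [-1,  1,  0]
  [ 0, -1,  0]
  [ 0,  0, -1]
(up to reordering of blocks).

Per-block formulas:
  For a 2×2 Jordan block J_2(-1): exp(t · J_2(-1)) = e^(-1t)·(I + t·N), where N is the 2×2 nilpotent shift.
  For a 1×1 block at λ = -1: exp(t · [-1]) = [e^(-1t)].

After assembling e^{tJ} and conjugating by P, we get:

e^{tB} =
  [exp(-t), t*exp(-t), -t*exp(-t)]
  [0, -3*t*exp(-t) + exp(-t), 3*t*exp(-t)]
  [0, -3*t*exp(-t), 3*t*exp(-t) + exp(-t)]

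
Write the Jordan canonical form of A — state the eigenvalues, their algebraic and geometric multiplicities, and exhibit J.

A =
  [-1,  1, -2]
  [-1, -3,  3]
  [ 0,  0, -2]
J_3(-2)

The characteristic polynomial is
  det(x·I − A) = x^3 + 6*x^2 + 12*x + 8 = (x + 2)^3

Eigenvalues and multiplicities (the geometric multiplicity of λ is n − rank(A − λI), which equals the number of Jordan blocks for λ):
  λ = -2: algebraic multiplicity = 3, geometric multiplicity = 1

Determining the block sizes for each eigenvalue:
  λ = -2: one block (gm = 1), so the single block has size am = 3 → block sizes [3]

Assembling the blocks gives a Jordan form
J =
  [-2,  1,  0]
  [ 0, -2,  1]
  [ 0,  0, -2]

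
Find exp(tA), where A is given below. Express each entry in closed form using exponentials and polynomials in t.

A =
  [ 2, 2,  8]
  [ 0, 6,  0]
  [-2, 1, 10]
e^{tA} =
  [-4*t*exp(6*t) + exp(6*t), 2*t*exp(6*t), 8*t*exp(6*t)]
  [0, exp(6*t), 0]
  [-2*t*exp(6*t), t*exp(6*t), 4*t*exp(6*t) + exp(6*t)]

Strategy: write A = P · J · P⁻¹ where J is a Jordan canonical form, so e^{tA} = P · e^{tJ} · P⁻¹, and e^{tJ} can be computed block-by-block.

A has Jordan form
J =
  [6, 1, 0]
  [0, 6, 0]
  [0, 0, 6]
(up to reordering of blocks).

Per-block formulas:
  For a 1×1 block at λ = 6: exp(t · [6]) = [e^(6t)].
  For a 2×2 Jordan block J_2(6): exp(t · J_2(6)) = e^(6t)·(I + t·N), where N is the 2×2 nilpotent shift.

After assembling e^{tJ} and conjugating by P, we get:

e^{tA} =
  [-4*t*exp(6*t) + exp(6*t), 2*t*exp(6*t), 8*t*exp(6*t)]
  [0, exp(6*t), 0]
  [-2*t*exp(6*t), t*exp(6*t), 4*t*exp(6*t) + exp(6*t)]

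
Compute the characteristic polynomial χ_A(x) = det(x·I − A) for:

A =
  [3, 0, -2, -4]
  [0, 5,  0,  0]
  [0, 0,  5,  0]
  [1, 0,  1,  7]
x^4 - 20*x^3 + 150*x^2 - 500*x + 625

Expanding det(x·I − A) (e.g. by cofactor expansion or by noting that A is similar to its Jordan form J, which has the same characteristic polynomial as A) gives
  χ_A(x) = x^4 - 20*x^3 + 150*x^2 - 500*x + 625
which factors as (x - 5)^4. The eigenvalues (with algebraic multiplicities) are λ = 5 with multiplicity 4.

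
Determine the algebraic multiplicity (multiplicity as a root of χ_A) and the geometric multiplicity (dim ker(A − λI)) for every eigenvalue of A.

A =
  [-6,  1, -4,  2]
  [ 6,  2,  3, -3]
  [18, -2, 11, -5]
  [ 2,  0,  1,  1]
λ = 2: alg = 4, geom = 2

Step 1 — factor the characteristic polynomial to read off the algebraic multiplicities:
  χ_A(x) = (x - 2)^4

Step 2 — compute geometric multiplicities via the rank-nullity identity g(λ) = n − rank(A − λI):
  rank(A − (2)·I) = 2, so dim ker(A − (2)·I) = n − 2 = 2

Summary:
  λ = 2: algebraic multiplicity = 4, geometric multiplicity = 2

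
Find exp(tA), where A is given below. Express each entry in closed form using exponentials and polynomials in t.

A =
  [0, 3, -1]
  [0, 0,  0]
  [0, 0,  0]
e^{tA} =
  [1, 3*t, -t]
  [0, 1, 0]
  [0, 0, 1]

Strategy: write A = P · J · P⁻¹ where J is a Jordan canonical form, so e^{tA} = P · e^{tJ} · P⁻¹, and e^{tJ} can be computed block-by-block.

A has Jordan form
J =
  [0, 1, 0]
  [0, 0, 0]
  [0, 0, 0]
(up to reordering of blocks).

Per-block formulas:
  For a 1×1 block at λ = 0: exp(t · [0]) = [e^(0t)].
  For a 2×2 Jordan block J_2(0): exp(t · J_2(0)) = e^(0t)·(I + t·N), where N is the 2×2 nilpotent shift.

After assembling e^{tJ} and conjugating by P, we get:

e^{tA} =
  [1, 3*t, -t]
  [0, 1, 0]
  [0, 0, 1]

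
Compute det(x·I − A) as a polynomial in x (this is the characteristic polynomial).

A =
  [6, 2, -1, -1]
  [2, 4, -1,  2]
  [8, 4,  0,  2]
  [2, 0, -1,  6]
x^4 - 16*x^3 + 96*x^2 - 256*x + 256

Expanding det(x·I − A) (e.g. by cofactor expansion or by noting that A is similar to its Jordan form J, which has the same characteristic polynomial as A) gives
  χ_A(x) = x^4 - 16*x^3 + 96*x^2 - 256*x + 256
which factors as (x - 4)^4. The eigenvalues (with algebraic multiplicities) are λ = 4 with multiplicity 4.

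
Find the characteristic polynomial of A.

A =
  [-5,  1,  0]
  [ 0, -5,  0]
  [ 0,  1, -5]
x^3 + 15*x^2 + 75*x + 125

Expanding det(x·I − A) (e.g. by cofactor expansion or by noting that A is similar to its Jordan form J, which has the same characteristic polynomial as A) gives
  χ_A(x) = x^3 + 15*x^2 + 75*x + 125
which factors as (x + 5)^3. The eigenvalues (with algebraic multiplicities) are λ = -5 with multiplicity 3.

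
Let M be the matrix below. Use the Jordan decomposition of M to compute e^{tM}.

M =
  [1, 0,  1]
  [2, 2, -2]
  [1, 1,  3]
e^{tM} =
  [t^2*exp(2*t) - t*exp(2*t) + exp(2*t), t^2*exp(2*t)/2, t*exp(2*t)]
  [-2*t^2*exp(2*t) + 2*t*exp(2*t), -t^2*exp(2*t) + exp(2*t), -2*t*exp(2*t)]
  [t^2*exp(2*t) + t*exp(2*t), t^2*exp(2*t)/2 + t*exp(2*t), t*exp(2*t) + exp(2*t)]

Strategy: write M = P · J · P⁻¹ where J is a Jordan canonical form, so e^{tM} = P · e^{tJ} · P⁻¹, and e^{tJ} can be computed block-by-block.

M has Jordan form
J =
  [2, 1, 0]
  [0, 2, 1]
  [0, 0, 2]
(up to reordering of blocks).

Per-block formulas:
  For a 3×3 Jordan block J_3(2): exp(t · J_3(2)) = e^(2t)·(I + t·N + (t^2/2)·N^2), where N is the 3×3 nilpotent shift.

After assembling e^{tJ} and conjugating by P, we get:

e^{tM} =
  [t^2*exp(2*t) - t*exp(2*t) + exp(2*t), t^2*exp(2*t)/2, t*exp(2*t)]
  [-2*t^2*exp(2*t) + 2*t*exp(2*t), -t^2*exp(2*t) + exp(2*t), -2*t*exp(2*t)]
  [t^2*exp(2*t) + t*exp(2*t), t^2*exp(2*t)/2 + t*exp(2*t), t*exp(2*t) + exp(2*t)]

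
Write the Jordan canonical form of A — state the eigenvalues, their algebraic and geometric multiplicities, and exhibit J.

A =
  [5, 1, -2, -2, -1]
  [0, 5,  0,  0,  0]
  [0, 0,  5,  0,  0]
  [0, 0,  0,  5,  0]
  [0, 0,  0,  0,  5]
J_2(5) ⊕ J_1(5) ⊕ J_1(5) ⊕ J_1(5)

The characteristic polynomial is
  det(x·I − A) = x^5 - 25*x^4 + 250*x^3 - 1250*x^2 + 3125*x - 3125 = (x - 5)^5

Eigenvalues and multiplicities (the geometric multiplicity of λ is n − rank(A − λI), which equals the number of Jordan blocks for λ):
  λ = 5: algebraic multiplicity = 5, geometric multiplicity = 4

Determining the block sizes for each eigenvalue:
  λ = 5: 4 blocks summing to 5 forces exactly one block of size 2 and the rest size 1 → block sizes [2, 1, 1, 1]

Assembling the blocks gives a Jordan form
J =
  [5, 1, 0, 0, 0]
  [0, 5, 0, 0, 0]
  [0, 0, 5, 0, 0]
  [0, 0, 0, 5, 0]
  [0, 0, 0, 0, 5]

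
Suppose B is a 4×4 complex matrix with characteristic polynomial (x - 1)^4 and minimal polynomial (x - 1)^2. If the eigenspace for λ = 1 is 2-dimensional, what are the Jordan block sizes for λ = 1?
Block sizes for λ = 1: [2, 2]

Step 1 — from the characteristic polynomial, algebraic multiplicity of λ = 1 is 4. From dim ker(B − (1)·I) = 2, there are exactly 2 Jordan blocks for λ = 1.
Step 2 — from the minimal polynomial, the factor (x − 1)^2 tells us the largest block for λ = 1 has size 2.
Step 3 — with total size 4, 2 blocks, and largest block 2, the block sizes (in nonincreasing order) are [2, 2].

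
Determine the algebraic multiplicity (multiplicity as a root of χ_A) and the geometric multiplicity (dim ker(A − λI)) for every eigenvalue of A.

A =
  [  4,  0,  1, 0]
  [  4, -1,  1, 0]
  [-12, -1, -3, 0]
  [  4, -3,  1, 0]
λ = 0: alg = 4, geom = 2

Step 1 — factor the characteristic polynomial to read off the algebraic multiplicities:
  χ_A(x) = x^4

Step 2 — compute geometric multiplicities via the rank-nullity identity g(λ) = n − rank(A − λI):
  rank(A − (0)·I) = 2, so dim ker(A − (0)·I) = n − 2 = 2

Summary:
  λ = 0: algebraic multiplicity = 4, geometric multiplicity = 2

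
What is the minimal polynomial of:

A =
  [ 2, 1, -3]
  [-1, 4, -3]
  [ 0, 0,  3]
x^2 - 6*x + 9

The characteristic polynomial is χ_A(x) = (x - 3)^3, so the eigenvalues are known. The minimal polynomial is
  m_A(x) = Π_λ (x − λ)^{k_λ}
where k_λ is the size of the *largest* Jordan block for λ (equivalently, the smallest k with (A − λI)^k v = 0 for every generalised eigenvector v of λ).

  λ = 3: largest Jordan block has size 2, contributing (x − 3)^2

So m_A(x) = (x - 3)^2 = x^2 - 6*x + 9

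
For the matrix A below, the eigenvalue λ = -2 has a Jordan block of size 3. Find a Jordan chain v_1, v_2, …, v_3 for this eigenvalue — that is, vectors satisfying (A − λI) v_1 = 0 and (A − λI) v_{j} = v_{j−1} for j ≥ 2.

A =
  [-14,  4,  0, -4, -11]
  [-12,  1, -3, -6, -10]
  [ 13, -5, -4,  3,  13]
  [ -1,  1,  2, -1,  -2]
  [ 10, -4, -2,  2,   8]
A Jordan chain for λ = -2 of length 3:
v_1 = (-10, -25, 5, 5, 0)ᵀ
v_2 = (-12, -12, 13, -1, 10)ᵀ
v_3 = (1, 0, 0, 0, 0)ᵀ

Let N = A − (-2)·I. We want v_3 with N^3 v_3 = 0 but N^2 v_3 ≠ 0; then v_{j-1} := N · v_j for j = 3, …, 2.

Pick v_3 = (1, 0, 0, 0, 0)ᵀ.
Then v_2 = N · v_3 = (-12, -12, 13, -1, 10)ᵀ.
Then v_1 = N · v_2 = (-10, -25, 5, 5, 0)ᵀ.

Sanity check: (A − (-2)·I) v_1 = (0, 0, 0, 0, 0)ᵀ = 0. ✓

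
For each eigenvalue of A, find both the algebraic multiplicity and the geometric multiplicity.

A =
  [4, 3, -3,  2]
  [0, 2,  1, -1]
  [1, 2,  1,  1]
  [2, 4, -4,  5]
λ = 3: alg = 4, geom = 2

Step 1 — factor the characteristic polynomial to read off the algebraic multiplicities:
  χ_A(x) = (x - 3)^4

Step 2 — compute geometric multiplicities via the rank-nullity identity g(λ) = n − rank(A − λI):
  rank(A − (3)·I) = 2, so dim ker(A − (3)·I) = n − 2 = 2

Summary:
  λ = 3: algebraic multiplicity = 4, geometric multiplicity = 2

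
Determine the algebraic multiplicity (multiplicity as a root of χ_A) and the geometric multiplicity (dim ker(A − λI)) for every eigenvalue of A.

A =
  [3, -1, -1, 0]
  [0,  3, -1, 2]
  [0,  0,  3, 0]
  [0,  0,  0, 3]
λ = 3: alg = 4, geom = 2

Step 1 — factor the characteristic polynomial to read off the algebraic multiplicities:
  χ_A(x) = (x - 3)^4

Step 2 — compute geometric multiplicities via the rank-nullity identity g(λ) = n − rank(A − λI):
  rank(A − (3)·I) = 2, so dim ker(A − (3)·I) = n − 2 = 2

Summary:
  λ = 3: algebraic multiplicity = 4, geometric multiplicity = 2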